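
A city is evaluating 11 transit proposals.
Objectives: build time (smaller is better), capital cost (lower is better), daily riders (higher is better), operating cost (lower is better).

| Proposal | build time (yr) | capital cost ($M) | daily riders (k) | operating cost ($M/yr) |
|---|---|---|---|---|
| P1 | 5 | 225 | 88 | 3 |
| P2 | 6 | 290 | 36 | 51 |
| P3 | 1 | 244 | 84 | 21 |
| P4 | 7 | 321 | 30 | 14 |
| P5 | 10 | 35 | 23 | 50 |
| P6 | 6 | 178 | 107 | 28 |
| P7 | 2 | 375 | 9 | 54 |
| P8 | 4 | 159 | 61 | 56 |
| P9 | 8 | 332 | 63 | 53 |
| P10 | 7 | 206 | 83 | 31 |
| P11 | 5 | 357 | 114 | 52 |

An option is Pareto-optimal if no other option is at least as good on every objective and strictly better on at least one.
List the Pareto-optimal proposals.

P1, P3, P5, P6, P8, P11

P1: not dominated (best operating cost).
P2: dominated by P1 (build time 5≤6, capital cost 225≤290, daily riders 88≥36, operating cost 3≤51).
P3: not dominated (best build time).
P4: dominated by P1 (build time 5≤7, capital cost 225≤321, daily riders 88≥30, operating cost 3≤14).
P5: not dominated (best capital cost).
P6: not dominated.
P7: dominated by P3 (build time 1≤2, capital cost 244≤375, daily riders 84≥9, operating cost 21≤54).
P8: not dominated.
P9: dominated by P1 (build time 5≤8, capital cost 225≤332, daily riders 88≥63, operating cost 3≤53).
P10: dominated by P6 (build time 6≤7, capital cost 178≤206, daily riders 107≥83, operating cost 28≤31).
P11: not dominated (best daily riders).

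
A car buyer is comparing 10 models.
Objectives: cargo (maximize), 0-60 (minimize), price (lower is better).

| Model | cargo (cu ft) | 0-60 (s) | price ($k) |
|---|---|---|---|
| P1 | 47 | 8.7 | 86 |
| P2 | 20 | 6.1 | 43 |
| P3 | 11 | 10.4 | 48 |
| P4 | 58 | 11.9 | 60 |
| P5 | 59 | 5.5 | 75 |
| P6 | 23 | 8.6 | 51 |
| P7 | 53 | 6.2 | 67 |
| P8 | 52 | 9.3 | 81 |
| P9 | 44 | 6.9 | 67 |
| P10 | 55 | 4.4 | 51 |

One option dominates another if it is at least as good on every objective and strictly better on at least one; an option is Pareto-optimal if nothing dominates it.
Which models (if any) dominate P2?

none

P1: worse on 0-60 (8.7 vs 6.1).
P3: worse on cargo (11 vs 20).
P4: worse on 0-60 (11.9 vs 6.1).
P5: worse on price (75 vs 43).
P6: worse on 0-60 (8.6 vs 6.1).
P7: worse on 0-60 (6.2 vs 6.1).
P8: worse on 0-60 (9.3 vs 6.1).
P9: worse on 0-60 (6.9 vs 6.1).
P10: worse on price (51 vs 43).
No option dominates P2.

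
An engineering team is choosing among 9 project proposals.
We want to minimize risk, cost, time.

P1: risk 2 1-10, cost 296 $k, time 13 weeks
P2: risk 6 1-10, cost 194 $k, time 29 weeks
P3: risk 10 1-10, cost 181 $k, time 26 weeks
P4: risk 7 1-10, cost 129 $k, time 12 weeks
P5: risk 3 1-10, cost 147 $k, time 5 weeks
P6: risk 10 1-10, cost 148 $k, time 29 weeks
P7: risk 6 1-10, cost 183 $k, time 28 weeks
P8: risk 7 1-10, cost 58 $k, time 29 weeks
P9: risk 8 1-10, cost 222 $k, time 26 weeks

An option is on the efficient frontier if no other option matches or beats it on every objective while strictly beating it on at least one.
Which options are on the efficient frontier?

P1, P4, P5, P8

P1: not dominated (best risk).
P2: dominated by P5 (risk 3≤6, cost 147≤194, time 5≤29).
P3: dominated by P4 (risk 7≤10, cost 129≤181, time 12≤26).
P4: not dominated.
P5: not dominated (best time).
P6: dominated by P4 (risk 7≤10, cost 129≤148, time 12≤29).
P7: dominated by P5 (risk 3≤6, cost 147≤183, time 5≤28).
P8: not dominated (best cost).
P9: dominated by P4 (risk 7≤8, cost 129≤222, time 12≤26).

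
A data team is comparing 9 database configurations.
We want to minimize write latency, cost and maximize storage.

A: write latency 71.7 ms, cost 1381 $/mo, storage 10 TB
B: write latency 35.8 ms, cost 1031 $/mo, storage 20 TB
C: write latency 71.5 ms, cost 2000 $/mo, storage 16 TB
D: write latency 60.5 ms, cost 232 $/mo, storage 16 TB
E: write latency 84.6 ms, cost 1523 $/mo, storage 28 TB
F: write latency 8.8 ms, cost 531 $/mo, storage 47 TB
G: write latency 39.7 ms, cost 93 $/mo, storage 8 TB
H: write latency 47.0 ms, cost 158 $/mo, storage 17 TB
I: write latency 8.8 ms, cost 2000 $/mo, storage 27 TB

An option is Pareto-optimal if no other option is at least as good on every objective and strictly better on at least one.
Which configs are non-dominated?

A: dominated by B (write latency 35.8≤71.7, cost 1031≤1381, storage 20≥10).
B: dominated by F (write latency 8.8≤35.8, cost 531≤1031, storage 47≥20).
C: dominated by B (write latency 35.8≤71.5, cost 1031≤2000, storage 20≥16).
D: dominated by H (write latency 47.0≤60.5, cost 158≤232, storage 17≥16).
E: dominated by F (write latency 8.8≤84.6, cost 531≤1523, storage 47≥28).
F: not dominated (best storage).
G: not dominated (best cost).
H: not dominated.
I: dominated by F (write latency 8.8≤8.8, cost 531≤2000, storage 47≥27).

F, G, H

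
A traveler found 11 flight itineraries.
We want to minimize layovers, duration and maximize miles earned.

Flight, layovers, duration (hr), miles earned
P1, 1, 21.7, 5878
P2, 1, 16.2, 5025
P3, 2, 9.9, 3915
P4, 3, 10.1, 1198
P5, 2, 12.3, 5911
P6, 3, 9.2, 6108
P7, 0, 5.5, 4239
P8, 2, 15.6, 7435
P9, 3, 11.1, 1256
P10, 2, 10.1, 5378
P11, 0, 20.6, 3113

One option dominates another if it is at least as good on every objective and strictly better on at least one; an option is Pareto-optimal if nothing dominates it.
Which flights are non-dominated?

P1, P2, P5, P6, P7, P8, P10

P1: not dominated.
P2: not dominated.
P3: dominated by P7 (layovers 0≤2, duration 5.5≤9.9, miles earned 4239≥3915).
P4: dominated by P3 (layovers 2≤3, duration 9.9≤10.1, miles earned 3915≥1198).
P5: not dominated.
P6: not dominated.
P7: not dominated (best duration).
P8: not dominated (best miles earned).
P9: dominated by P3 (layovers 2≤3, duration 9.9≤11.1, miles earned 3915≥1256).
P10: not dominated.
P11: dominated by P7 (layovers 0≤0, duration 5.5≤20.6, miles earned 4239≥3113).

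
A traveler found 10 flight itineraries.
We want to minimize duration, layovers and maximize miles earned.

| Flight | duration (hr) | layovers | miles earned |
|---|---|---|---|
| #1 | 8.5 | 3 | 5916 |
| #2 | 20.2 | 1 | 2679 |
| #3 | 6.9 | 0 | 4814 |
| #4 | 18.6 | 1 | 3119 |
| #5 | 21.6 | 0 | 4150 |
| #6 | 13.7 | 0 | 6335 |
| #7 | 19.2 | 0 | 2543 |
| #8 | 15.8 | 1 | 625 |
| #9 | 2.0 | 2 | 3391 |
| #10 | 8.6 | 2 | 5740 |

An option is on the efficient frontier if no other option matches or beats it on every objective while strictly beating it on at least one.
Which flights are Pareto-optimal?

#1: not dominated.
#2: dominated by #3 (duration 6.9≤20.2, layovers 0≤1, miles earned 4814≥2679).
#3: not dominated.
#4: dominated by #3 (duration 6.9≤18.6, layovers 0≤1, miles earned 4814≥3119).
#5: dominated by #3 (duration 6.9≤21.6, layovers 0≤0, miles earned 4814≥4150).
#6: not dominated (best miles earned).
#7: dominated by #3 (duration 6.9≤19.2, layovers 0≤0, miles earned 4814≥2543).
#8: dominated by #3 (duration 6.9≤15.8, layovers 0≤1, miles earned 4814≥625).
#9: not dominated (best duration).
#10: not dominated.

#1, #3, #6, #9, #10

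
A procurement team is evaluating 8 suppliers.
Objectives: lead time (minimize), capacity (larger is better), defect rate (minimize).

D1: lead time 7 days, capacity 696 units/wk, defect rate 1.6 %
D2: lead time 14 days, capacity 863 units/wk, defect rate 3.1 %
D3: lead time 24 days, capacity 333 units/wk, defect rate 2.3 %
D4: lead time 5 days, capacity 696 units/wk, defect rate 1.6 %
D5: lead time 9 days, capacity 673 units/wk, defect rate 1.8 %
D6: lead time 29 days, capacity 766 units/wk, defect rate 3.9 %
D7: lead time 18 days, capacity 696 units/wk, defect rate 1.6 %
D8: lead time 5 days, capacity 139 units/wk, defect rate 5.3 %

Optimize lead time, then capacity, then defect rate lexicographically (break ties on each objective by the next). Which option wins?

D4

First minimize lead time: best is 5, kept {D4, D8}.
Then maximize capacity: best is 696, kept {D4}.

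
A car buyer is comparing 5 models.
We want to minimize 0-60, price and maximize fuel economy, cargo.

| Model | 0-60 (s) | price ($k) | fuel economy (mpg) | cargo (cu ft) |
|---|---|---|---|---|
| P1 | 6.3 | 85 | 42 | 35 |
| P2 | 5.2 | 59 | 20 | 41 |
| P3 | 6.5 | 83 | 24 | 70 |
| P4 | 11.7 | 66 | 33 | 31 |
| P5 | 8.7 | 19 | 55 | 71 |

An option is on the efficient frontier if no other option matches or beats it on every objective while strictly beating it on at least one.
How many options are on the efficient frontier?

P1: not dominated.
P2: not dominated (best 0-60).
P3: not dominated.
P4: dominated by P5 (0-60 8.7≤11.7, price 19≤66, fuel economy 55≥33, cargo 71≥31).
P5: not dominated (best price).
Pareto-optimal: P1, P2, P3, P5 → 4.

4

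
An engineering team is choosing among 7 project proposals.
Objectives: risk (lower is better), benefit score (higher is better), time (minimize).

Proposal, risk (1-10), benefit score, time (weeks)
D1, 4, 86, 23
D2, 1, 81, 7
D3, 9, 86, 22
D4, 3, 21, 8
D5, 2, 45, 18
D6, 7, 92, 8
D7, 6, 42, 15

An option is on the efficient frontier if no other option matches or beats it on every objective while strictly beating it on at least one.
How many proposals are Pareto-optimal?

3

D1: not dominated.
D2: not dominated (best risk).
D3: dominated by D6 (risk 7≤9, benefit score 92≥86, time 8≤22).
D4: dominated by D2 (risk 1≤3, benefit score 81≥21, time 7≤8).
D5: dominated by D2 (risk 1≤2, benefit score 81≥45, time 7≤18).
D6: not dominated (best benefit score).
D7: dominated by D2 (risk 1≤6, benefit score 81≥42, time 7≤15).
Pareto-optimal: D1, D2, D6 → 3.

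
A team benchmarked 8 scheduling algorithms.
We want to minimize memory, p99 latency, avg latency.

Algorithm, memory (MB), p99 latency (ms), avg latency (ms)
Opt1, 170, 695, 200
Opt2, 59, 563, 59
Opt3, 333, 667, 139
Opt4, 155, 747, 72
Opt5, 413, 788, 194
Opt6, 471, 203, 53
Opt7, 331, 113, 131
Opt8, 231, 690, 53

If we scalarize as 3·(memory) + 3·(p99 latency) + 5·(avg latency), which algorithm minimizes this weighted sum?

Opt7

Opt1: 3·170 + 3·695 + 5·200 = 3595
Opt2: 3·59 + 3·563 + 5·59 = 2161
Opt3: 3·333 + 3·667 + 5·139 = 3695
Opt4: 3·155 + 3·747 + 5·72 = 3066
Opt5: 3·413 + 3·788 + 5·194 = 4573
Opt6: 3·471 + 3·203 + 5·53 = 2287
Opt7: 3·331 + 3·113 + 5·131 = 1987
Opt8: 3·231 + 3·690 + 5·53 = 3028
Lowest: Opt7 at 1987.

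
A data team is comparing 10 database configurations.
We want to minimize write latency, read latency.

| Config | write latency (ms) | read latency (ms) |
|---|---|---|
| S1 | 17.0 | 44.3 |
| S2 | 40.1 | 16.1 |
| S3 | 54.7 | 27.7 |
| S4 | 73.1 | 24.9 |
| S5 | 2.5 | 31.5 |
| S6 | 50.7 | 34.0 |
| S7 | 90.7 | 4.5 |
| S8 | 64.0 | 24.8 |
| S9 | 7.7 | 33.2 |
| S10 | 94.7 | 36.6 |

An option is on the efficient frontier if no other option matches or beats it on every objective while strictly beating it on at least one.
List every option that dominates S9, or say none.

S5: write latency 2.5≤7.7, read latency 31.5≤33.2 — dominates S9.
Others (S1, S2, S3, S4, S6, S7, S8, S10) are each worse than S9 on at least one objective.

S5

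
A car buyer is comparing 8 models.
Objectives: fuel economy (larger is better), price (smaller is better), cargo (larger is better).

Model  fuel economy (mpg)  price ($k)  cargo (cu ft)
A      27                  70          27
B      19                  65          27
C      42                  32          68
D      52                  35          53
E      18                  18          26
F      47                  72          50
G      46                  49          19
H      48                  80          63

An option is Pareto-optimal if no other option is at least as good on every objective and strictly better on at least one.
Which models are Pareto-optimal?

A: dominated by C (fuel economy 42≥27, price 32≤70, cargo 68≥27).
B: dominated by C (fuel economy 42≥19, price 32≤65, cargo 68≥27).
C: not dominated (best cargo).
D: not dominated (best fuel economy).
E: not dominated (best price).
F: dominated by D (fuel economy 52≥47, price 35≤72, cargo 53≥50).
G: dominated by D (fuel economy 52≥46, price 35≤49, cargo 53≥19).
H: not dominated.

C, D, E, H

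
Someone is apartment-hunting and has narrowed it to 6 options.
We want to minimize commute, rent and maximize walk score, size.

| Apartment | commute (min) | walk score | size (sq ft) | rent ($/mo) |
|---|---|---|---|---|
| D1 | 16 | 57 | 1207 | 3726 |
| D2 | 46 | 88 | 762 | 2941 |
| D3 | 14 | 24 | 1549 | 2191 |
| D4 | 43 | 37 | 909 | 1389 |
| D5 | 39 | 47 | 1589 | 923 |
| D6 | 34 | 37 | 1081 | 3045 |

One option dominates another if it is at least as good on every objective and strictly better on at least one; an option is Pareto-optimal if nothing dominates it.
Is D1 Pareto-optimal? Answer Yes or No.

D2: worse on commute (46 vs 16).
D3: worse on walk score (24 vs 57).
D4: worse on commute (43 vs 16).
D5: worse on commute (39 vs 16).
D6: worse on commute (34 vs 16).
No option is at least as good as D1 on every objective and strictly better on one.

Yes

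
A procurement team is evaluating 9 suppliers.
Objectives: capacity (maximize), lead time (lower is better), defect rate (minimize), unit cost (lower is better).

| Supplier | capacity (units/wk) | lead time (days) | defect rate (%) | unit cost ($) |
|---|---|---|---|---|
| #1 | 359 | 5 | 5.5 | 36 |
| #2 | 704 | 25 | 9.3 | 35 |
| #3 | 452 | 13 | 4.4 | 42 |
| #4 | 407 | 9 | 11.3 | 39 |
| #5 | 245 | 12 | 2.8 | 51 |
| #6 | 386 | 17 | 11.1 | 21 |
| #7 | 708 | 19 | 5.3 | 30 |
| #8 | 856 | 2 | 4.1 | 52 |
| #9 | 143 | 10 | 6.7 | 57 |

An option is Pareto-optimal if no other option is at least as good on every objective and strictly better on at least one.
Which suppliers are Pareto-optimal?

#1, #3, #4, #5, #6, #7, #8

#1: not dominated.
#2: dominated by #7 (capacity 708≥704, lead time 19≤25, defect rate 5.3≤9.3, unit cost 30≤35).
#3: not dominated.
#4: not dominated.
#5: not dominated (best defect rate).
#6: not dominated (best unit cost).
#7: not dominated.
#8: not dominated (best capacity).
#9: dominated by #1 (capacity 359≥143, lead time 5≤10, defect rate 5.5≤6.7, unit cost 36≤57).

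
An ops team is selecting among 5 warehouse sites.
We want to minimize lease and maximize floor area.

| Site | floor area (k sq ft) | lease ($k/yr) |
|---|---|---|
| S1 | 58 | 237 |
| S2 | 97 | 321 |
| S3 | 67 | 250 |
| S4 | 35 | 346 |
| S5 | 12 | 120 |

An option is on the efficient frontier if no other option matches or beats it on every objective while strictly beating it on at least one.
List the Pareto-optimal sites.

S1: not dominated.
S2: not dominated (best floor area).
S3: not dominated.
S4: dominated by S1 (floor area 58≥35, lease 237≤346).
S5: not dominated (best lease).

S1, S2, S3, S5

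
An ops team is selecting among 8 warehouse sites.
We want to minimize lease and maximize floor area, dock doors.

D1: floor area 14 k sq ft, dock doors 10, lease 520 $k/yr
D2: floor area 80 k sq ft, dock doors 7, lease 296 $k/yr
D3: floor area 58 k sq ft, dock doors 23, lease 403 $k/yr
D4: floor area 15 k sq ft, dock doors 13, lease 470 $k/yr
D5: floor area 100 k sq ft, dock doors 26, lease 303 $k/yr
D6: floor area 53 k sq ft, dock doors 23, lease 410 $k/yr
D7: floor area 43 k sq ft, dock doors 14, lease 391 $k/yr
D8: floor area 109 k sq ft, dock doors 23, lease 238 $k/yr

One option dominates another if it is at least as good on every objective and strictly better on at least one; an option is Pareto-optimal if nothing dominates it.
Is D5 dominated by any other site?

D1: worse on floor area (14 vs 100).
D2: worse on floor area (80 vs 100).
D3: worse on floor area (58 vs 100).
D4: worse on floor area (15 vs 100).
D6: worse on floor area (53 vs 100).
D7: worse on floor area (43 vs 100).
D8: worse on dock doors (23 vs 26).
No option is at least as good as D5 on every objective and strictly better on one.

No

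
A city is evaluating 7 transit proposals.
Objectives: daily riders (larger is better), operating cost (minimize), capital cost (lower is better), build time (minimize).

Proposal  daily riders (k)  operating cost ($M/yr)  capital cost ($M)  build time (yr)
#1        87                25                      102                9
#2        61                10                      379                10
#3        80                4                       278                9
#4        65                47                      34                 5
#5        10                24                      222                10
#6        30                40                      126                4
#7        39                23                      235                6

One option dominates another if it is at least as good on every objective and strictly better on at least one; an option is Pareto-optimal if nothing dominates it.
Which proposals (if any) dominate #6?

#1: worse on build time (9 vs 4).
#2: worse on capital cost (379 vs 126).
#3: worse on capital cost (278 vs 126).
#4: worse on operating cost (47 vs 40).
#5: worse on daily riders (10 vs 30).
#7: worse on capital cost (235 vs 126).
No option dominates #6.

none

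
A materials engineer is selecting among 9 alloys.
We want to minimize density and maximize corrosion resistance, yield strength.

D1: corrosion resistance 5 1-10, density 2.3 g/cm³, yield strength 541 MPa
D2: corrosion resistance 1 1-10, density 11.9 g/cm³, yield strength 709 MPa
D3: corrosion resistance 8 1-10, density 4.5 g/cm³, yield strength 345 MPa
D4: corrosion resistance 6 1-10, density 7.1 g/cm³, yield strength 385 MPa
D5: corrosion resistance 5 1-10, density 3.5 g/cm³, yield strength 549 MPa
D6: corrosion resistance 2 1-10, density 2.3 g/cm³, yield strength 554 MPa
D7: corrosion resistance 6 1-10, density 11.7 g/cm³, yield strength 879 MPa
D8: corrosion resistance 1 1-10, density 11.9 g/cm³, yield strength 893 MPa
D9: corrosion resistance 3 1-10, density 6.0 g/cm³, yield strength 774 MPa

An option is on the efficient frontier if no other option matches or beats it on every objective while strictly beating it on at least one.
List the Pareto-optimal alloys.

D1: not dominated.
D2: dominated by D7 (corrosion resistance 6≥1, density 11.7≤11.9, yield strength 879≥709).
D3: not dominated (best corrosion resistance).
D4: not dominated.
D5: not dominated.
D6: not dominated.
D7: not dominated.
D8: not dominated (best yield strength).
D9: not dominated.

D1, D3, D4, D5, D6, D7, D8, D9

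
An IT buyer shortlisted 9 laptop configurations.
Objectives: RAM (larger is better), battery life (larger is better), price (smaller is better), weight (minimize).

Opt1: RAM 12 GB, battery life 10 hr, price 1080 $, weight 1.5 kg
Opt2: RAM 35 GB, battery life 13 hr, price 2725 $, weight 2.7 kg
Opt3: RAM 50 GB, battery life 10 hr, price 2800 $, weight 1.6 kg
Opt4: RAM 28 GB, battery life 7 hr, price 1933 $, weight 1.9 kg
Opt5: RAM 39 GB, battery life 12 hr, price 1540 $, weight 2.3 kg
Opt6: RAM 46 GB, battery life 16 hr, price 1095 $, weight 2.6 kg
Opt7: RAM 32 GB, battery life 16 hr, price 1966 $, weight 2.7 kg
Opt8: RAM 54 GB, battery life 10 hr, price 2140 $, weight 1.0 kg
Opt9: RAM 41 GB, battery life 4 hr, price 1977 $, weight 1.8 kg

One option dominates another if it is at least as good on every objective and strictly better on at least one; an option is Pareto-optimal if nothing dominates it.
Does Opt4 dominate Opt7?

Opt4 vs Opt7: Opt4 is worse on RAM (28 vs 32), so it does not dominate Opt7.

No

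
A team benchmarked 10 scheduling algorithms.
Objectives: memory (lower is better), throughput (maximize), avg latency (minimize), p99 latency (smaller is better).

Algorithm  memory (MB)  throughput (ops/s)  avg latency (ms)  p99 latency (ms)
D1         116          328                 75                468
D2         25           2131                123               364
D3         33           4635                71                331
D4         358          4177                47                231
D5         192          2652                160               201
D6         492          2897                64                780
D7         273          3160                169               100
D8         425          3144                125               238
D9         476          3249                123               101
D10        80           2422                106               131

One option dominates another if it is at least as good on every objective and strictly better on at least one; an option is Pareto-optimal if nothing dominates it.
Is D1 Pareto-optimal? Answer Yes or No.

No

D3 vs D1: memory 33≤116, throughput 4635≥328, avg latency 71≤75, p99 latency 331≤468 — D3 is at least as good on every objective and strictly better on at least one, so D3 dominates D1.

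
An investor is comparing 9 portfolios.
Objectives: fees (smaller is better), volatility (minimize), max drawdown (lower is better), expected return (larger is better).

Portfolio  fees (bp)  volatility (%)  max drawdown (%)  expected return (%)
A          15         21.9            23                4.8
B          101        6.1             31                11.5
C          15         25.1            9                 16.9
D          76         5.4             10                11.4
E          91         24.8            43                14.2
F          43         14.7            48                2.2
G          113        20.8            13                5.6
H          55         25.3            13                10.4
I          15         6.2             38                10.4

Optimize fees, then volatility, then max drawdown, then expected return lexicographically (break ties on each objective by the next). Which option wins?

I

First minimize fees: best is 15, kept {A, C, I}.
Then minimize volatility: best is 6.2, kept {I}.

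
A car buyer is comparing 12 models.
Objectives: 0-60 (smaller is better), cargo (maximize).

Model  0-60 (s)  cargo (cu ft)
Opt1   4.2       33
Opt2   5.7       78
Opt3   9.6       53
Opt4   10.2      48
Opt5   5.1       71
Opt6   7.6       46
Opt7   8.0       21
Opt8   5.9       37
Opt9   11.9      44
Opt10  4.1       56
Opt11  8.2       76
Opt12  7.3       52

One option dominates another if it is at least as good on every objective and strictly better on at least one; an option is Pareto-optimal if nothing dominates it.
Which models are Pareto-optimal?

Opt2, Opt5, Opt10

Opt1: dominated by Opt10 (0-60 4.1≤4.2, cargo 56≥33).
Opt2: not dominated (best cargo).
Opt3: dominated by Opt2 (0-60 5.7≤9.6, cargo 78≥53).
Opt4: dominated by Opt2 (0-60 5.7≤10.2, cargo 78≥48).
Opt5: not dominated.
Opt6: dominated by Opt2 (0-60 5.7≤7.6, cargo 78≥46).
Opt7: dominated by Opt1 (0-60 4.2≤8.0, cargo 33≥21).
Opt8: dominated by Opt2 (0-60 5.7≤5.9, cargo 78≥37).
Opt9: dominated by Opt2 (0-60 5.7≤11.9, cargo 78≥44).
Opt10: not dominated (best 0-60).
Opt11: dominated by Opt2 (0-60 5.7≤8.2, cargo 78≥76).
Opt12: dominated by Opt2 (0-60 5.7≤7.3, cargo 78≥52).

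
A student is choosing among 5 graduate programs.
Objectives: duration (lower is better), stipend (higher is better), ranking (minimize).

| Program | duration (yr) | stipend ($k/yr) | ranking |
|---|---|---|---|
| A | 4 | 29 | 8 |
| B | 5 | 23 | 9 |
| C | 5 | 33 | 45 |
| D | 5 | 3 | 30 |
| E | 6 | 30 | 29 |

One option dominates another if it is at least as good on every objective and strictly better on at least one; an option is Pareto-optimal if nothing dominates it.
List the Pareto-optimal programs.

A: not dominated (best duration).
B: dominated by A (duration 4≤5, stipend 29≥23, ranking 8≤9).
C: not dominated (best stipend).
D: dominated by A (duration 4≤5, stipend 29≥3, ranking 8≤30).
E: not dominated.

A, C, E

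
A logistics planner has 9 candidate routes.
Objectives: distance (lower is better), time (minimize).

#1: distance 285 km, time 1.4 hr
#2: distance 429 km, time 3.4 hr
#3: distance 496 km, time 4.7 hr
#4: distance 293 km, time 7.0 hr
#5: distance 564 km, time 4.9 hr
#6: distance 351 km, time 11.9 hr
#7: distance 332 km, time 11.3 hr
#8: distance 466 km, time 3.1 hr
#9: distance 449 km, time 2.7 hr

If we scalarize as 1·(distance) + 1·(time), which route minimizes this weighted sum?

#1: 1·285 + 1·1.4 = 286.4
#2: 1·429 + 1·3.4 = 432.4
#3: 1·496 + 1·4.7 = 500.7
#4: 1·293 + 1·7.0 = 300.0
#5: 1·564 + 1·4.9 = 568.9
#6: 1·351 + 1·11.9 = 362.9
#7: 1·332 + 1·11.3 = 343.3
#8: 1·466 + 1·3.1 = 469.1
#9: 1·449 + 1·2.7 = 451.7
Lowest: #1 at 286.4.

#1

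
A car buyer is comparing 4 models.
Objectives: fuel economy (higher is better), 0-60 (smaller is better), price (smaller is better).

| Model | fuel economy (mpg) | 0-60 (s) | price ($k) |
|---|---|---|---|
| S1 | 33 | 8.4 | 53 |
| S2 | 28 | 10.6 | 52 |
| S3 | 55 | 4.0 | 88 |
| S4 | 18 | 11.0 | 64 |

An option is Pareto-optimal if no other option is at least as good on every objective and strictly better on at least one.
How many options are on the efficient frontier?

3

S1: not dominated.
S2: not dominated (best price).
S3: not dominated (best fuel economy).
S4: dominated by S1 (fuel economy 33≥18, 0-60 8.4≤11.0, price 53≤64).
Pareto-optimal: S1, S2, S3 → 3.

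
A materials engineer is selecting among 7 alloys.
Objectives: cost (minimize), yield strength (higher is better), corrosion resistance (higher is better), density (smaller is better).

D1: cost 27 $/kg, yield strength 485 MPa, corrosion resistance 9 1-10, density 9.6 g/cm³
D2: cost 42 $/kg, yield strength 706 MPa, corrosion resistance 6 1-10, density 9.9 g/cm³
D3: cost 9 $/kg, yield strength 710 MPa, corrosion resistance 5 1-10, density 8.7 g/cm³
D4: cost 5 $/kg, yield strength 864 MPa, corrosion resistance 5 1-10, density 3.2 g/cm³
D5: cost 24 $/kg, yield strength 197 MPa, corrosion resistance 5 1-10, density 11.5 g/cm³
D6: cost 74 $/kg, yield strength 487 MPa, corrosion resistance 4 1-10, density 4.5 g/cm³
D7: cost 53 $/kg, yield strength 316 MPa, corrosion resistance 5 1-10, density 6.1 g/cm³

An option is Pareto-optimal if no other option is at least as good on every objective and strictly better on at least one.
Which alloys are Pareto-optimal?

D1: not dominated (best corrosion resistance).
D2: not dominated.
D3: dominated by D4 (cost 5≤9, yield strength 864≥710, corrosion resistance 5≥5, density 3.2≤8.7).
D4: not dominated (best cost).
D5: dominated by D3 (cost 9≤24, yield strength 710≥197, corrosion resistance 5≥5, density 8.7≤11.5).
D6: dominated by D4 (cost 5≤74, yield strength 864≥487, corrosion resistance 5≥4, density 3.2≤4.5).
D7: dominated by D4 (cost 5≤53, yield strength 864≥316, corrosion resistance 5≥5, density 3.2≤6.1).

D1, D2, D4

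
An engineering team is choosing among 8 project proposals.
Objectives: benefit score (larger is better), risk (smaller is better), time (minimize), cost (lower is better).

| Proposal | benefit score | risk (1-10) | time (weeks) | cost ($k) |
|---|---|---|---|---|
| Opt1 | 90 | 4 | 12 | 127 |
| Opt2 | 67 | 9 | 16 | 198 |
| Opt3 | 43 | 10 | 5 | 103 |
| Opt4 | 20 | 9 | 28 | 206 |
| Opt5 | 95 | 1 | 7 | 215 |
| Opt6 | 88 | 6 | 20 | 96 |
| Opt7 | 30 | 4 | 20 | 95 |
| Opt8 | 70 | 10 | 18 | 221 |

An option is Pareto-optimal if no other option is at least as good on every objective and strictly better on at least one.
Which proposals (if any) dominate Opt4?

Opt1, Opt2, Opt6, Opt7

Opt1: benefit score 90≥20, risk 4≤9, time 12≤28, cost 127≤206 — dominates Opt4.
Opt2: benefit score 67≥20, risk 9≤9, time 16≤28, cost 198≤206 — dominates Opt4.
Opt6: benefit score 88≥20, risk 6≤9, time 20≤28, cost 96≤206 — dominates Opt4.
Opt7: benefit score 30≥20, risk 4≤9, time 20≤28, cost 95≤206 — dominates Opt4.
Others (Opt3, Opt5, Opt8) are each worse than Opt4 on at least one objective.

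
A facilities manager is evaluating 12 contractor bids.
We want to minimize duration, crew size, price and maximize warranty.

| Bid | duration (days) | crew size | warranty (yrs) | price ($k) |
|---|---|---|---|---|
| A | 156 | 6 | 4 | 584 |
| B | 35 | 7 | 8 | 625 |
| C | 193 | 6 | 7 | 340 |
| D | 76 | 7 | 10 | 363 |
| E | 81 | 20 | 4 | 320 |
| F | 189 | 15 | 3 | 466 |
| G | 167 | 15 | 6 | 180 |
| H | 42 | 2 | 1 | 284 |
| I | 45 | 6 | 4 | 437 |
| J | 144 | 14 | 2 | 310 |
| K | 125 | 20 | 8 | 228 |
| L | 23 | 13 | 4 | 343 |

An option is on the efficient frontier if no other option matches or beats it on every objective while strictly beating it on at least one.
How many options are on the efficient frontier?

10

A: dominated by I (duration 45≤156, crew size 6≤6, warranty 4≥4, price 437≤584).
B: not dominated.
C: not dominated.
D: not dominated (best warranty).
E: not dominated.
F: dominated by D (duration 76≤189, crew size 7≤15, warranty 10≥3, price 363≤466).
G: not dominated (best price).
H: not dominated (best crew size).
I: not dominated.
J: not dominated.
K: not dominated.
L: not dominated (best duration).
Pareto-optimal: B, C, D, E, G, H, I, J, K, L → 10.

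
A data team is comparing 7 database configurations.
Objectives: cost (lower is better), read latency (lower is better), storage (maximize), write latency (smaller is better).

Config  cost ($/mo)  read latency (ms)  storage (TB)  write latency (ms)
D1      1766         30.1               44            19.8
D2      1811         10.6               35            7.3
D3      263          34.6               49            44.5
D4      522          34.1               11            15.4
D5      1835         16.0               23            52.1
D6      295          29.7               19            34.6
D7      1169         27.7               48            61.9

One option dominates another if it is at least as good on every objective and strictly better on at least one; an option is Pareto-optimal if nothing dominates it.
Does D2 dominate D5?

Yes

D2 vs D5: cost 1811≤1835, read latency 10.6≤16.0, storage 35≥23, write latency 7.3≤52.1 — D2 is at least as good on every objective with at least one strict improvement.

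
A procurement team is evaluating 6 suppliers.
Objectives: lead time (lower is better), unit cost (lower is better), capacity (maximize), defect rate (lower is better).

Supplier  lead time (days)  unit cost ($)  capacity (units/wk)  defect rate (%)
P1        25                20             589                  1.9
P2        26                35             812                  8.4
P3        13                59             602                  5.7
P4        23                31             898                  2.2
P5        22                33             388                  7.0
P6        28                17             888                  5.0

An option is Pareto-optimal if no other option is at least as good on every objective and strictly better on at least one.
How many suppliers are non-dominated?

5

P1: not dominated (best defect rate).
P2: dominated by P4 (lead time 23≤26, unit cost 31≤35, capacity 898≥812, defect rate 2.2≤8.4).
P3: not dominated (best lead time).
P4: not dominated (best capacity).
P5: not dominated.
P6: not dominated (best unit cost).
Pareto-optimal: P1, P3, P4, P5, P6 → 5.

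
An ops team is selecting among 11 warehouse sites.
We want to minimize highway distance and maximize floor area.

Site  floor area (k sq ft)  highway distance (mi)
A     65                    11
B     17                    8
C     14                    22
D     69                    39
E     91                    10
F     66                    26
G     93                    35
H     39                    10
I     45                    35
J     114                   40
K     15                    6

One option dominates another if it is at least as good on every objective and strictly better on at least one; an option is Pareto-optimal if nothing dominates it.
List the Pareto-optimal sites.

B, E, G, J, K

A: dominated by E (floor area 91≥65, highway distance 10≤11).
B: not dominated.
C: dominated by A (floor area 65≥14, highway distance 11≤22).
D: dominated by E (floor area 91≥69, highway distance 10≤39).
E: not dominated.
F: dominated by E (floor area 91≥66, highway distance 10≤26).
G: not dominated.
H: dominated by E (floor area 91≥39, highway distance 10≤10).
I: dominated by A (floor area 65≥45, highway distance 11≤35).
J: not dominated (best floor area).
K: not dominated (best highway distance).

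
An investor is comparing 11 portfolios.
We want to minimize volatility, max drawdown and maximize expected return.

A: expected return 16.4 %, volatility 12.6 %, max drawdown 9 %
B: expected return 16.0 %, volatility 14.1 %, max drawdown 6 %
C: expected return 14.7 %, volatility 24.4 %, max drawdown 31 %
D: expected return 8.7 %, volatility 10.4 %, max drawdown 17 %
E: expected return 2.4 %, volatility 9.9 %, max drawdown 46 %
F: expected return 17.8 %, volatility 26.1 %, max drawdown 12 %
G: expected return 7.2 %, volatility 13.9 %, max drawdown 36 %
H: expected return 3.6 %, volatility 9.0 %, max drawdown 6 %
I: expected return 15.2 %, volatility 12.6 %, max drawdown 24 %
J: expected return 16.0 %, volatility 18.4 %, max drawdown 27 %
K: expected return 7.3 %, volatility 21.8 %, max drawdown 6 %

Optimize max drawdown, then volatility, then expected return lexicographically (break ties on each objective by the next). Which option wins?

H

First minimize max drawdown: best is 6, kept {B, H, K}.
Then minimize volatility: best is 9.0, kept {H}.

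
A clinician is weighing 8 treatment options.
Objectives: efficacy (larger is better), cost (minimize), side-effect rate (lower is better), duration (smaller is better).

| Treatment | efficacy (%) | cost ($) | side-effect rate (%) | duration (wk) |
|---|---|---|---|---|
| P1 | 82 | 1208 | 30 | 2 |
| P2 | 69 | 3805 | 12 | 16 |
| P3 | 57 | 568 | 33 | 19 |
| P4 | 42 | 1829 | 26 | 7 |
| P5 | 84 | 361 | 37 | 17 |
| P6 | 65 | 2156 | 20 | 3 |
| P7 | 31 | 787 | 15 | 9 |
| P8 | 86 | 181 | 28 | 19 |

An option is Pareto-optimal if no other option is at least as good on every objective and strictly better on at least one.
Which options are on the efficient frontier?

P1, P2, P4, P5, P6, P7, P8

P1: not dominated (best duration).
P2: not dominated (best side-effect rate).
P3: dominated by P8 (efficacy 86≥57, cost 181≤568, side-effect rate 28≤33, duration 19≤19).
P4: not dominated.
P5: not dominated.
P6: not dominated.
P7: not dominated.
P8: not dominated (best efficacy).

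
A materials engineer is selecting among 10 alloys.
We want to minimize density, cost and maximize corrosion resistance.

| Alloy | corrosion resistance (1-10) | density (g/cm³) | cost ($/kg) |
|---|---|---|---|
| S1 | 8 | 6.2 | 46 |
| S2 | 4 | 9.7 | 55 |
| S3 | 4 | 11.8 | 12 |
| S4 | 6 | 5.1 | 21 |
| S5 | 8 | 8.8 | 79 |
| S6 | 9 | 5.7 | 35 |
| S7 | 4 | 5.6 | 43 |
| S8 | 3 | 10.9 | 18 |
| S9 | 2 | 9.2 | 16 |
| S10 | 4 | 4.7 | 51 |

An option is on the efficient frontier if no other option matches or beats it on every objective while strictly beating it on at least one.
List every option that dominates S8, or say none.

S1: worse on cost (46 vs 18).
S2: worse on cost (55 vs 18).
S3: worse on density (11.8 vs 10.9).
S4: worse on cost (21 vs 18).
S5: worse on cost (79 vs 18).
S6: worse on cost (35 vs 18).
S7: worse on cost (43 vs 18).
S9: worse on corrosion resistance (2 vs 3).
S10: worse on cost (51 vs 18).
No option dominates S8.

none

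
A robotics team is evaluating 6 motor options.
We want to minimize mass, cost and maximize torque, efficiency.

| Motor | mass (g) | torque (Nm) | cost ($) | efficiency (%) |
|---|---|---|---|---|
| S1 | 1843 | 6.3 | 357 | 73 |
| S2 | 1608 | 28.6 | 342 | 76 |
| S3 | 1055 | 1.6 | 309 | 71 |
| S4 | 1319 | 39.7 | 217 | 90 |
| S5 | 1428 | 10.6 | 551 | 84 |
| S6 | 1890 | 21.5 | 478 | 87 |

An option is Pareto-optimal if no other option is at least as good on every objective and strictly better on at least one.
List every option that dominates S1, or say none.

S2, S4

S2: mass 1608≤1843, torque 28.6≥6.3, cost 342≤357, efficiency 76≥73 — dominates S1.
S4: mass 1319≤1843, torque 39.7≥6.3, cost 217≤357, efficiency 90≥73 — dominates S1.
Others (S3, S5, S6) are each worse than S1 on at least one objective.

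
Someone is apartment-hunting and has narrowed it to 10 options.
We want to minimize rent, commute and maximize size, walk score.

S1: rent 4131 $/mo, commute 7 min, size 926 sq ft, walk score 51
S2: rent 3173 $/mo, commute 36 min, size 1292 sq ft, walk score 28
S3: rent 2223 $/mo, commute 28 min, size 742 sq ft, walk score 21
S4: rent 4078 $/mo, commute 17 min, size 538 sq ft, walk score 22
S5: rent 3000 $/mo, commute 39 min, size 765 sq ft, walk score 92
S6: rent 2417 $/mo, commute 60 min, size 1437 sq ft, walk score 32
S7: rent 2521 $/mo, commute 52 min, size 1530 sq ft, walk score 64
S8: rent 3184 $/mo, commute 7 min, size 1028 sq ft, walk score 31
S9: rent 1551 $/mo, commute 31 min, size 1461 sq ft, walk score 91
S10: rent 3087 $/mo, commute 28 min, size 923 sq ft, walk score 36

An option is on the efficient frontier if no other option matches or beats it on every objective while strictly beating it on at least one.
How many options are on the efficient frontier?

S1: not dominated.
S2: dominated by S9 (rent 1551≤3173, commute 31≤36, size 1461≥1292, walk score 91≥28).
S3: not dominated.
S4: dominated by S8 (rent 3184≤4078, commute 7≤17, size 1028≥538, walk score 31≥22).
S5: not dominated (best walk score).
S6: dominated by S9 (rent 1551≤2417, commute 31≤60, size 1461≥1437, walk score 91≥32).
S7: not dominated (best size).
S8: not dominated.
S9: not dominated (best rent).
S10: not dominated.
Pareto-optimal: S1, S3, S5, S7, S8, S9, S10 → 7.

7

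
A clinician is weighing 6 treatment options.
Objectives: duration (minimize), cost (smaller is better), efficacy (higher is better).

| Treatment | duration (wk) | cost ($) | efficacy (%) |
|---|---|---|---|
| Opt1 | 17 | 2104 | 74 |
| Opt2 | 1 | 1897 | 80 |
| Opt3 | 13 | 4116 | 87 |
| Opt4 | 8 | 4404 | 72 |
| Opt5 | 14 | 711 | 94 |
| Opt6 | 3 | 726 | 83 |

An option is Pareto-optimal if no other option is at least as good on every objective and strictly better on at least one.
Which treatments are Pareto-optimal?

Opt1: dominated by Opt2 (duration 1≤17, cost 1897≤2104, efficacy 80≥74).
Opt2: not dominated (best duration).
Opt3: not dominated.
Opt4: dominated by Opt2 (duration 1≤8, cost 1897≤4404, efficacy 80≥72).
Opt5: not dominated (best cost).
Opt6: not dominated.

Opt2, Opt3, Opt5, Opt6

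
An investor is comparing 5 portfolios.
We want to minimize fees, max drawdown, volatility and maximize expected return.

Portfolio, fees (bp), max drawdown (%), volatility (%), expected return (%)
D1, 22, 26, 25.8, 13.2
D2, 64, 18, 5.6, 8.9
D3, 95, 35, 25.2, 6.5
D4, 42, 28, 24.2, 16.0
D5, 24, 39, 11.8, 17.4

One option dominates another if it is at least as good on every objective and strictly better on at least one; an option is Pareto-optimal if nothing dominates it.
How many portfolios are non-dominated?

D1: not dominated (best fees).
D2: not dominated (best max drawdown).
D3: dominated by D2 (fees 64≤95, max drawdown 18≤35, volatility 5.6≤25.2, expected return 8.9≥6.5).
D4: not dominated.
D5: not dominated (best expected return).
Pareto-optimal: D1, D2, D4, D5 → 4.

4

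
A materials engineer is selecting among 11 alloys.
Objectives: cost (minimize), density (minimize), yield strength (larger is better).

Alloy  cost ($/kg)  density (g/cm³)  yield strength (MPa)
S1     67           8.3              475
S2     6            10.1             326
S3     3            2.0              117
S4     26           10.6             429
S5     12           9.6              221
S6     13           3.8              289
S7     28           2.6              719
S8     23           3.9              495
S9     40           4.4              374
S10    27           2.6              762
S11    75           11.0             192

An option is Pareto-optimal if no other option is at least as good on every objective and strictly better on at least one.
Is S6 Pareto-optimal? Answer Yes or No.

Yes

S1: worse on cost (67 vs 13).
S2: worse on density (10.1 vs 3.8).
S3: worse on yield strength (117 vs 289).
S4: worse on cost (26 vs 13).
S5: worse on density (9.6 vs 3.8).
S7: worse on cost (28 vs 13).
S8: worse on cost (23 vs 13).
S9: worse on cost (40 vs 13).
S10: worse on cost (27 vs 13).
S11: worse on cost (75 vs 13).
No option is at least as good as S6 on every objective and strictly better on one.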